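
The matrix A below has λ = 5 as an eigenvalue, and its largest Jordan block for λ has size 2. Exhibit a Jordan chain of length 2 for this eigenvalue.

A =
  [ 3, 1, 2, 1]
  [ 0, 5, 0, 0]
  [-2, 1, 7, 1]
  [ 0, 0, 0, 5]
A Jordan chain for λ = 5 of length 2:
v_1 = (-2, 0, -2, 0)ᵀ
v_2 = (1, 0, 0, 0)ᵀ

Let N = A − (5)·I. We want v_2 with N^2 v_2 = 0 but N^1 v_2 ≠ 0; then v_{j-1} := N · v_j for j = 2, …, 2.

Pick v_2 = (1, 0, 0, 0)ᵀ.
Then v_1 = N · v_2 = (-2, 0, -2, 0)ᵀ.

Sanity check: (A − (5)·I) v_1 = (0, 0, 0, 0)ᵀ = 0. ✓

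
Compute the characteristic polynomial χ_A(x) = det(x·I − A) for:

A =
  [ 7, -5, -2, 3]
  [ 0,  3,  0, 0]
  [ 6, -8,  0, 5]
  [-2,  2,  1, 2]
x^4 - 12*x^3 + 54*x^2 - 108*x + 81

Expanding det(x·I − A) (e.g. by cofactor expansion or by noting that A is similar to its Jordan form J, which has the same characteristic polynomial as A) gives
  χ_A(x) = x^4 - 12*x^3 + 54*x^2 - 108*x + 81
which factors as (x - 3)^4. The eigenvalues (with algebraic multiplicities) are λ = 3 with multiplicity 4.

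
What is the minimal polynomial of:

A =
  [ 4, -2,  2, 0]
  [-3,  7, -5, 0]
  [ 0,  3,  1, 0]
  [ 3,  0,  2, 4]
x^3 - 12*x^2 + 48*x - 64

The characteristic polynomial is χ_A(x) = (x - 4)^4, so the eigenvalues are known. The minimal polynomial is
  m_A(x) = Π_λ (x − λ)^{k_λ}
where k_λ is the size of the *largest* Jordan block for λ (equivalently, the smallest k with (A − λI)^k v = 0 for every generalised eigenvector v of λ).

  λ = 4: largest Jordan block has size 3, contributing (x − 4)^3

So m_A(x) = (x - 4)^3 = x^3 - 12*x^2 + 48*x - 64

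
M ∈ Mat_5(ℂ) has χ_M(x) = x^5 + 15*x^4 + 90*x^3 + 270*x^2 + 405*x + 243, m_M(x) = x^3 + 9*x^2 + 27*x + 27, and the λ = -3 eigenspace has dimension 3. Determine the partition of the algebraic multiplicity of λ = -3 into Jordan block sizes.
Block sizes for λ = -3: [3, 1, 1]

Step 1 — from the characteristic polynomial, algebraic multiplicity of λ = -3 is 5. From dim ker(M − (-3)·I) = 3, there are exactly 3 Jordan blocks for λ = -3.
Step 2 — from the minimal polynomial, the factor (x + 3)^3 tells us the largest block for λ = -3 has size 3.
Step 3 — with total size 5, 3 blocks, and largest block 3, the block sizes (in nonincreasing order) are [3, 1, 1].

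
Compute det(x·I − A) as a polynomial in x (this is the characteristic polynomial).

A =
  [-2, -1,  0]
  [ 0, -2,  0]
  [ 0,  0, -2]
x^3 + 6*x^2 + 12*x + 8

Expanding det(x·I − A) (e.g. by cofactor expansion or by noting that A is similar to its Jordan form J, which has the same characteristic polynomial as A) gives
  χ_A(x) = x^3 + 6*x^2 + 12*x + 8
which factors as (x + 2)^3. The eigenvalues (with algebraic multiplicities) are λ = -2 with multiplicity 3.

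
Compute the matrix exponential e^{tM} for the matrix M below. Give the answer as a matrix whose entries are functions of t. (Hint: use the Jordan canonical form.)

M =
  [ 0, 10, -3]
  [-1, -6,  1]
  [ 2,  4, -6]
e^{tM} =
  [4*t*exp(-4*t) + exp(-4*t), 4*t^2*exp(-4*t) + 10*t*exp(-4*t), 2*t^2*exp(-4*t) - 3*t*exp(-4*t)]
  [-t*exp(-4*t), -t^2*exp(-4*t) - 2*t*exp(-4*t) + exp(-4*t), -t^2*exp(-4*t)/2 + t*exp(-4*t)]
  [2*t*exp(-4*t), 2*t^2*exp(-4*t) + 4*t*exp(-4*t), t^2*exp(-4*t) - 2*t*exp(-4*t) + exp(-4*t)]

Strategy: write M = P · J · P⁻¹ where J is a Jordan canonical form, so e^{tM} = P · e^{tJ} · P⁻¹, and e^{tJ} can be computed block-by-block.

M has Jordan form
J =
  [-4,  1,  0]
  [ 0, -4,  1]
  [ 0,  0, -4]
(up to reordering of blocks).

Per-block formulas:
  For a 3×3 Jordan block J_3(-4): exp(t · J_3(-4)) = e^(-4t)·(I + t·N + (t^2/2)·N^2), where N is the 3×3 nilpotent shift.

After assembling e^{tJ} and conjugating by P, we get:

e^{tM} =
  [4*t*exp(-4*t) + exp(-4*t), 4*t^2*exp(-4*t) + 10*t*exp(-4*t), 2*t^2*exp(-4*t) - 3*t*exp(-4*t)]
  [-t*exp(-4*t), -t^2*exp(-4*t) - 2*t*exp(-4*t) + exp(-4*t), -t^2*exp(-4*t)/2 + t*exp(-4*t)]
  [2*t*exp(-4*t), 2*t^2*exp(-4*t) + 4*t*exp(-4*t), t^2*exp(-4*t) - 2*t*exp(-4*t) + exp(-4*t)]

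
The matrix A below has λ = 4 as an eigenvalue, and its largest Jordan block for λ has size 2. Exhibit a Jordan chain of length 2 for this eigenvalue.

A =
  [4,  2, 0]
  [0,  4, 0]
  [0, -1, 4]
A Jordan chain for λ = 4 of length 2:
v_1 = (2, 0, -1)ᵀ
v_2 = (0, 1, 0)ᵀ

Let N = A − (4)·I. We want v_2 with N^2 v_2 = 0 but N^1 v_2 ≠ 0; then v_{j-1} := N · v_j for j = 2, …, 2.

Pick v_2 = (0, 1, 0)ᵀ.
Then v_1 = N · v_2 = (2, 0, -1)ᵀ.

Sanity check: (A − (4)·I) v_1 = (0, 0, 0)ᵀ = 0. ✓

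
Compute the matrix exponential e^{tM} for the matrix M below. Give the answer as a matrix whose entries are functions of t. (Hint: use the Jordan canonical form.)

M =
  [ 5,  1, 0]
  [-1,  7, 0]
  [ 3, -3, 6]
e^{tM} =
  [-t*exp(6*t) + exp(6*t), t*exp(6*t), 0]
  [-t*exp(6*t), t*exp(6*t) + exp(6*t), 0]
  [3*t*exp(6*t), -3*t*exp(6*t), exp(6*t)]

Strategy: write M = P · J · P⁻¹ where J is a Jordan canonical form, so e^{tM} = P · e^{tJ} · P⁻¹, and e^{tJ} can be computed block-by-block.

M has Jordan form
J =
  [6, 1, 0]
  [0, 6, 0]
  [0, 0, 6]
(up to reordering of blocks).

Per-block formulas:
  For a 1×1 block at λ = 6: exp(t · [6]) = [e^(6t)].
  For a 2×2 Jordan block J_2(6): exp(t · J_2(6)) = e^(6t)·(I + t·N), where N is the 2×2 nilpotent shift.

After assembling e^{tJ} and conjugating by P, we get:

e^{tM} =
  [-t*exp(6*t) + exp(6*t), t*exp(6*t), 0]
  [-t*exp(6*t), t*exp(6*t) + exp(6*t), 0]
  [3*t*exp(6*t), -3*t*exp(6*t), exp(6*t)]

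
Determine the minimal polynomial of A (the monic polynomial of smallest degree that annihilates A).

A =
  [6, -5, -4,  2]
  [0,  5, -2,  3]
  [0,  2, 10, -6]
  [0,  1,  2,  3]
x^3 - 18*x^2 + 108*x - 216

The characteristic polynomial is χ_A(x) = (x - 6)^4, so the eigenvalues are known. The minimal polynomial is
  m_A(x) = Π_λ (x − λ)^{k_λ}
where k_λ is the size of the *largest* Jordan block for λ (equivalently, the smallest k with (A − λI)^k v = 0 for every generalised eigenvector v of λ).

  λ = 6: largest Jordan block has size 3, contributing (x − 6)^3

So m_A(x) = (x - 6)^3 = x^3 - 18*x^2 + 108*x - 216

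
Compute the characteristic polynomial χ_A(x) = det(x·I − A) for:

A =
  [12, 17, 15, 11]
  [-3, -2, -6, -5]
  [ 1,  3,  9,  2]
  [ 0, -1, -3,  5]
x^4 - 24*x^3 + 216*x^2 - 864*x + 1296

Expanding det(x·I − A) (e.g. by cofactor expansion or by noting that A is similar to its Jordan form J, which has the same characteristic polynomial as A) gives
  χ_A(x) = x^4 - 24*x^3 + 216*x^2 - 864*x + 1296
which factors as (x - 6)^4. The eigenvalues (with algebraic multiplicities) are λ = 6 with multiplicity 4.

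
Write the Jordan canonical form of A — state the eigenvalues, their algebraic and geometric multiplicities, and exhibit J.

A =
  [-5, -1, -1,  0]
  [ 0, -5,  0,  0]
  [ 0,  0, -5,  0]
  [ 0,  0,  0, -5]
J_2(-5) ⊕ J_1(-5) ⊕ J_1(-5)

The characteristic polynomial is
  det(x·I − A) = x^4 + 20*x^3 + 150*x^2 + 500*x + 625 = (x + 5)^4

Eigenvalues and multiplicities (the geometric multiplicity of λ is n − rank(A − λI), which equals the number of Jordan blocks for λ):
  λ = -5: algebraic multiplicity = 4, geometric multiplicity = 3

Determining the block sizes for each eigenvalue:
  λ = -5: 3 blocks summing to 4 forces exactly one block of size 2 and the rest size 1 → block sizes [2, 1, 1]

Assembling the blocks gives a Jordan form
J =
  [-5,  1,  0,  0]
  [ 0, -5,  0,  0]
  [ 0,  0, -5,  0]
  [ 0,  0,  0, -5]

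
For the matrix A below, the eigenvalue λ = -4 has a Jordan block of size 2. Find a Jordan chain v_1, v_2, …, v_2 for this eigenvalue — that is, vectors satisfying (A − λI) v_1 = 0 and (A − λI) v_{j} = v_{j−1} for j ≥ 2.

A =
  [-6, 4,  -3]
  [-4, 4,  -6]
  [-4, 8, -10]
A Jordan chain for λ = -4 of length 2:
v_1 = (-2, -4, -4)ᵀ
v_2 = (1, 0, 0)ᵀ

Let N = A − (-4)·I. We want v_2 with N^2 v_2 = 0 but N^1 v_2 ≠ 0; then v_{j-1} := N · v_j for j = 2, …, 2.

Pick v_2 = (1, 0, 0)ᵀ.
Then v_1 = N · v_2 = (-2, -4, -4)ᵀ.

Sanity check: (A − (-4)·I) v_1 = (0, 0, 0)ᵀ = 0. ✓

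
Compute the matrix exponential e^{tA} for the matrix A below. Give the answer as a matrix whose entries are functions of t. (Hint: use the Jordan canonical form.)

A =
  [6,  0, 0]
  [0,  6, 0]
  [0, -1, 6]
e^{tA} =
  [exp(6*t), 0, 0]
  [0, exp(6*t), 0]
  [0, -t*exp(6*t), exp(6*t)]

Strategy: write A = P · J · P⁻¹ where J is a Jordan canonical form, so e^{tA} = P · e^{tJ} · P⁻¹, and e^{tJ} can be computed block-by-block.

A has Jordan form
J =
  [6, 1, 0]
  [0, 6, 0]
  [0, 0, 6]
(up to reordering of blocks).

Per-block formulas:
  For a 1×1 block at λ = 6: exp(t · [6]) = [e^(6t)].
  For a 2×2 Jordan block J_2(6): exp(t · J_2(6)) = e^(6t)·(I + t·N), where N is the 2×2 nilpotent shift.

After assembling e^{tJ} and conjugating by P, we get:

e^{tA} =
  [exp(6*t), 0, 0]
  [0, exp(6*t), 0]
  [0, -t*exp(6*t), exp(6*t)]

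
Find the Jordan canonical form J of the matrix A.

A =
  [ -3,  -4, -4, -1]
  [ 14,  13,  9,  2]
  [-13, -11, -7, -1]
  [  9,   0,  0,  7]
J_1(-2) ⊕ J_3(4)

The characteristic polynomial is
  det(x·I − A) = x^4 - 10*x^3 + 24*x^2 + 32*x - 128 = (x - 4)^3*(x + 2)

Eigenvalues and multiplicities (the geometric multiplicity of λ is n − rank(A − λI), which equals the number of Jordan blocks for λ):
  λ = -2: algebraic multiplicity = 1, geometric multiplicity = 1
  λ = 4: algebraic multiplicity = 3, geometric multiplicity = 1

Determining the block sizes for each eigenvalue:
  λ = -2: one block (gm = 1), so the single block has size am = 1 → block sizes [1]
  λ = 4: one block (gm = 1), so the single block has size am = 3 → block sizes [3]

Assembling the blocks gives a Jordan form
J =
  [-2, 0, 0, 0]
  [ 0, 4, 1, 0]
  [ 0, 0, 4, 1]
  [ 0, 0, 0, 4]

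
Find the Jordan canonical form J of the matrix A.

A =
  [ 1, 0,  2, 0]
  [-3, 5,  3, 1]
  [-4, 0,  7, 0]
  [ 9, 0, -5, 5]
J_1(3) ⊕ J_3(5)

The characteristic polynomial is
  det(x·I − A) = x^4 - 18*x^3 + 120*x^2 - 350*x + 375 = (x - 5)^3*(x - 3)

Eigenvalues and multiplicities (the geometric multiplicity of λ is n − rank(A − λI), which equals the number of Jordan blocks for λ):
  λ = 3: algebraic multiplicity = 1, geometric multiplicity = 1
  λ = 5: algebraic multiplicity = 3, geometric multiplicity = 1

Determining the block sizes for each eigenvalue:
  λ = 3: one block (gm = 1), so the single block has size am = 1 → block sizes [1]
  λ = 5: one block (gm = 1), so the single block has size am = 3 → block sizes [3]

Assembling the blocks gives a Jordan form
J =
  [3, 0, 0, 0]
  [0, 5, 1, 0]
  [0, 0, 5, 1]
  [0, 0, 0, 5]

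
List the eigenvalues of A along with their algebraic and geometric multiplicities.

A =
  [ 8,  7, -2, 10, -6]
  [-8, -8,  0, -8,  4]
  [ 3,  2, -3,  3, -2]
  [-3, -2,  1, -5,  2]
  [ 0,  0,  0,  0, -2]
λ = -2: alg = 5, geom = 3

Step 1 — factor the characteristic polynomial to read off the algebraic multiplicities:
  χ_A(x) = (x + 2)^5

Step 2 — compute geometric multiplicities via the rank-nullity identity g(λ) = n − rank(A − λI):
  rank(A − (-2)·I) = 2, so dim ker(A − (-2)·I) = n − 2 = 3

Summary:
  λ = -2: algebraic multiplicity = 5, geometric multiplicity = 3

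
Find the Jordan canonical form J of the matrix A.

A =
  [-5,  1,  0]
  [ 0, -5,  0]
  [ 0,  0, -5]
J_2(-5) ⊕ J_1(-5)

The characteristic polynomial is
  det(x·I − A) = x^3 + 15*x^2 + 75*x + 125 = (x + 5)^3

Eigenvalues and multiplicities (the geometric multiplicity of λ is n − rank(A − λI), which equals the number of Jordan blocks for λ):
  λ = -5: algebraic multiplicity = 3, geometric multiplicity = 2

Determining the block sizes for each eigenvalue:
  λ = -5: 2 blocks summing to 3 forces exactly one block of size 2 and the rest size 1 → block sizes [2, 1]

Assembling the blocks gives a Jordan form
J =
  [-5,  1,  0]
  [ 0, -5,  0]
  [ 0,  0, -5]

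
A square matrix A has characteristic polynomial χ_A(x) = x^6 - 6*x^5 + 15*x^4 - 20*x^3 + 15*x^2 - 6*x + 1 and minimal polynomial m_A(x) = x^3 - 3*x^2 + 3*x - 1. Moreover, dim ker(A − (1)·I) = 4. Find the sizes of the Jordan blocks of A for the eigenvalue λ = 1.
Block sizes for λ = 1: [3, 1, 1, 1]

Step 1 — from the characteristic polynomial, algebraic multiplicity of λ = 1 is 6. From dim ker(A − (1)·I) = 4, there are exactly 4 Jordan blocks for λ = 1.
Step 2 — from the minimal polynomial, the factor (x − 1)^3 tells us the largest block for λ = 1 has size 3.
Step 3 — with total size 6, 4 blocks, and largest block 3, the block sizes (in nonincreasing order) are [3, 1, 1, 1].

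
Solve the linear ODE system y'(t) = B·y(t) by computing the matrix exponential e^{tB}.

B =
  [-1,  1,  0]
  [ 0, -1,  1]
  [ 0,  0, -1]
e^{tB} =
  [exp(-t), t*exp(-t), t^2*exp(-t)/2]
  [0, exp(-t), t*exp(-t)]
  [0, 0, exp(-t)]

Strategy: write B = P · J · P⁻¹ where J is a Jordan canonical form, so e^{tB} = P · e^{tJ} · P⁻¹, and e^{tJ} can be computed block-by-block.

B has Jordan form
J =
  [-1,  1,  0]
  [ 0, -1,  1]
  [ 0,  0, -1]
(up to reordering of blocks).

Per-block formulas:
  For a 3×3 Jordan block J_3(-1): exp(t · J_3(-1)) = e^(-1t)·(I + t·N + (t^2/2)·N^2), where N is the 3×3 nilpotent shift.

After assembling e^{tJ} and conjugating by P, we get:

e^{tB} =
  [exp(-t), t*exp(-t), t^2*exp(-t)/2]
  [0, exp(-t), t*exp(-t)]
  [0, 0, exp(-t)]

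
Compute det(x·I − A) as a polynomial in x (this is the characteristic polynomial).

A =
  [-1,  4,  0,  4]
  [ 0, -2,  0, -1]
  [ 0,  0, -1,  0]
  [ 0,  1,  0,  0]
x^4 + 4*x^3 + 6*x^2 + 4*x + 1

Expanding det(x·I − A) (e.g. by cofactor expansion or by noting that A is similar to its Jordan form J, which has the same characteristic polynomial as A) gives
  χ_A(x) = x^4 + 4*x^3 + 6*x^2 + 4*x + 1
which factors as (x + 1)^4. The eigenvalues (with algebraic multiplicities) are λ = -1 with multiplicity 4.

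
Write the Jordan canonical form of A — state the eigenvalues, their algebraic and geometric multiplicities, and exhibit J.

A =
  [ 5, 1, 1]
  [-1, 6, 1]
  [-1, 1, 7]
J_3(6)

The characteristic polynomial is
  det(x·I − A) = x^3 - 18*x^2 + 108*x - 216 = (x - 6)^3

Eigenvalues and multiplicities (the geometric multiplicity of λ is n − rank(A − λI), which equals the number of Jordan blocks for λ):
  λ = 6: algebraic multiplicity = 3, geometric multiplicity = 1

Determining the block sizes for each eigenvalue:
  λ = 6: one block (gm = 1), so the single block has size am = 3 → block sizes [3]

Assembling the blocks gives a Jordan form
J =
  [6, 1, 0]
  [0, 6, 1]
  [0, 0, 6]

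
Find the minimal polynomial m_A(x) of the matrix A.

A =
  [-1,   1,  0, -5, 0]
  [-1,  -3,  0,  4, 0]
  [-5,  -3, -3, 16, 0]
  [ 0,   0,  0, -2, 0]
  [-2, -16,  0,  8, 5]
x^5 + 4*x^4 - 15*x^3 - 106*x^2 - 196*x - 120

The characteristic polynomial is χ_A(x) = (x - 5)*(x + 2)^3*(x + 3), so the eigenvalues are known. The minimal polynomial is
  m_A(x) = Π_λ (x − λ)^{k_λ}
where k_λ is the size of the *largest* Jordan block for λ (equivalently, the smallest k with (A − λI)^k v = 0 for every generalised eigenvector v of λ).

  λ = -3: largest Jordan block has size 1, contributing (x + 3)
  λ = -2: largest Jordan block has size 3, contributing (x + 2)^3
  λ = 5: largest Jordan block has size 1, contributing (x − 5)

So m_A(x) = (x - 5)*(x + 2)^3*(x + 3) = x^5 + 4*x^4 - 15*x^3 - 106*x^2 - 196*x - 120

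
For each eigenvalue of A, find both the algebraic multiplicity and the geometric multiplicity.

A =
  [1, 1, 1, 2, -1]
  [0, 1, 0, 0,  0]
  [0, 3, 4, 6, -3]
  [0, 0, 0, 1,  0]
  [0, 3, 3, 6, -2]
λ = 1: alg = 5, geom = 4

Step 1 — factor the characteristic polynomial to read off the algebraic multiplicities:
  χ_A(x) = (x - 1)^5

Step 2 — compute geometric multiplicities via the rank-nullity identity g(λ) = n − rank(A − λI):
  rank(A − (1)·I) = 1, so dim ker(A − (1)·I) = n − 1 = 4

Summary:
  λ = 1: algebraic multiplicity = 5, geometric multiplicity = 4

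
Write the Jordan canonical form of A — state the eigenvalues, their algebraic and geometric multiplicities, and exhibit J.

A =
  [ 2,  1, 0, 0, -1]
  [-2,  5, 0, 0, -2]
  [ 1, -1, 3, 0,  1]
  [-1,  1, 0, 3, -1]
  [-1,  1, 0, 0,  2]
J_2(3) ⊕ J_1(3) ⊕ J_1(3) ⊕ J_1(3)

The characteristic polynomial is
  det(x·I − A) = x^5 - 15*x^4 + 90*x^3 - 270*x^2 + 405*x - 243 = (x - 3)^5

Eigenvalues and multiplicities (the geometric multiplicity of λ is n − rank(A − λI), which equals the number of Jordan blocks for λ):
  λ = 3: algebraic multiplicity = 5, geometric multiplicity = 4

Determining the block sizes for each eigenvalue:
  λ = 3: 4 blocks summing to 5 forces exactly one block of size 2 and the rest size 1 → block sizes [2, 1, 1, 1]

Assembling the blocks gives a Jordan form
J =
  [3, 1, 0, 0, 0]
  [0, 3, 0, 0, 0]
  [0, 0, 3, 0, 0]
  [0, 0, 0, 3, 0]
  [0, 0, 0, 0, 3]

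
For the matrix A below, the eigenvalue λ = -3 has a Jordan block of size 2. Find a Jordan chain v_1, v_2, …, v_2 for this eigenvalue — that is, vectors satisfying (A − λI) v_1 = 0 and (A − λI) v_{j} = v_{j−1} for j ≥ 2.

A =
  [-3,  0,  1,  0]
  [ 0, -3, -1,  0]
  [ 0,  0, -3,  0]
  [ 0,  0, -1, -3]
A Jordan chain for λ = -3 of length 2:
v_1 = (1, -1, 0, -1)ᵀ
v_2 = (0, 0, 1, 0)ᵀ

Let N = A − (-3)·I. We want v_2 with N^2 v_2 = 0 but N^1 v_2 ≠ 0; then v_{j-1} := N · v_j for j = 2, …, 2.

Pick v_2 = (0, 0, 1, 0)ᵀ.
Then v_1 = N · v_2 = (1, -1, 0, -1)ᵀ.

Sanity check: (A − (-3)·I) v_1 = (0, 0, 0, 0)ᵀ = 0. ✓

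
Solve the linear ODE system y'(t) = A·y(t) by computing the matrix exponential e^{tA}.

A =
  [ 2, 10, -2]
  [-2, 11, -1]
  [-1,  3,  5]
e^{tA} =
  [-t^2*exp(6*t) - 4*t*exp(6*t) + exp(6*t), 2*t^2*exp(6*t) + 10*t*exp(6*t), -2*t*exp(6*t)]
  [-t^2*exp(6*t)/2 - 2*t*exp(6*t), t^2*exp(6*t) + 5*t*exp(6*t) + exp(6*t), -t*exp(6*t)]
  [-t^2*exp(6*t)/2 - t*exp(6*t), t^2*exp(6*t) + 3*t*exp(6*t), -t*exp(6*t) + exp(6*t)]

Strategy: write A = P · J · P⁻¹ where J is a Jordan canonical form, so e^{tA} = P · e^{tJ} · P⁻¹, and e^{tJ} can be computed block-by-block.

A has Jordan form
J =
  [6, 1, 0]
  [0, 6, 1]
  [0, 0, 6]
(up to reordering of blocks).

Per-block formulas:
  For a 3×3 Jordan block J_3(6): exp(t · J_3(6)) = e^(6t)·(I + t·N + (t^2/2)·N^2), where N is the 3×3 nilpotent shift.

After assembling e^{tJ} and conjugating by P, we get:

e^{tA} =
  [-t^2*exp(6*t) - 4*t*exp(6*t) + exp(6*t), 2*t^2*exp(6*t) + 10*t*exp(6*t), -2*t*exp(6*t)]
  [-t^2*exp(6*t)/2 - 2*t*exp(6*t), t^2*exp(6*t) + 5*t*exp(6*t) + exp(6*t), -t*exp(6*t)]
  [-t^2*exp(6*t)/2 - t*exp(6*t), t^2*exp(6*t) + 3*t*exp(6*t), -t*exp(6*t) + exp(6*t)]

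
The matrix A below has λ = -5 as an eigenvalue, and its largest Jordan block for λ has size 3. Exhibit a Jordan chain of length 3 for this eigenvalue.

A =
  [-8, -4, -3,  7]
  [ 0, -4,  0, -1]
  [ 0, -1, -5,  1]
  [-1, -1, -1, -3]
A Jordan chain for λ = -5 of length 3:
v_1 = (2, 1, -1, 1)ᵀ
v_2 = (-3, 0, 0, -1)ᵀ
v_3 = (1, 0, 0, 0)ᵀ

Let N = A − (-5)·I. We want v_3 with N^3 v_3 = 0 but N^2 v_3 ≠ 0; then v_{j-1} := N · v_j for j = 3, …, 2.

Pick v_3 = (1, 0, 0, 0)ᵀ.
Then v_2 = N · v_3 = (-3, 0, 0, -1)ᵀ.
Then v_1 = N · v_2 = (2, 1, -1, 1)ᵀ.

Sanity check: (A − (-5)·I) v_1 = (0, 0, 0, 0)ᵀ = 0. ✓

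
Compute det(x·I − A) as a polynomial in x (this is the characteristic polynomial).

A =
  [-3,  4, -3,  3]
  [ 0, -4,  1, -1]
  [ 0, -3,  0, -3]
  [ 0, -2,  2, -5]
x^4 + 12*x^3 + 54*x^2 + 108*x + 81

Expanding det(x·I − A) (e.g. by cofactor expansion or by noting that A is similar to its Jordan form J, which has the same characteristic polynomial as A) gives
  χ_A(x) = x^4 + 12*x^3 + 54*x^2 + 108*x + 81
which factors as (x + 3)^4. The eigenvalues (with algebraic multiplicities) are λ = -3 with multiplicity 4.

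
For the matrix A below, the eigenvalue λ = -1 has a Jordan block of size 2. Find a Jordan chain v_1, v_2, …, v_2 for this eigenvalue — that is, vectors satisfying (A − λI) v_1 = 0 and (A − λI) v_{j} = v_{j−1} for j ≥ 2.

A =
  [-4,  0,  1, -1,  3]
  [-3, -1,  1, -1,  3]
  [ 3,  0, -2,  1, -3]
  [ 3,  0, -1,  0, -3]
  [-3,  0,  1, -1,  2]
A Jordan chain for λ = -1 of length 2:
v_1 = (-3, -3, 3, 3, -3)ᵀ
v_2 = (1, 0, 0, 0, 0)ᵀ

Let N = A − (-1)·I. We want v_2 with N^2 v_2 = 0 but N^1 v_2 ≠ 0; then v_{j-1} := N · v_j for j = 2, …, 2.

Pick v_2 = (1, 0, 0, 0, 0)ᵀ.
Then v_1 = N · v_2 = (-3, -3, 3, 3, -3)ᵀ.

Sanity check: (A − (-1)·I) v_1 = (0, 0, 0, 0, 0)ᵀ = 0. ✓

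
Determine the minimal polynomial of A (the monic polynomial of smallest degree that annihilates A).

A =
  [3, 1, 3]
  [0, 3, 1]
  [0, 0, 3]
x^3 - 9*x^2 + 27*x - 27

The characteristic polynomial is χ_A(x) = (x - 3)^3, so the eigenvalues are known. The minimal polynomial is
  m_A(x) = Π_λ (x − λ)^{k_λ}
where k_λ is the size of the *largest* Jordan block for λ (equivalently, the smallest k with (A − λI)^k v = 0 for every generalised eigenvector v of λ).

  λ = 3: largest Jordan block has size 3, contributing (x − 3)^3

So m_A(x) = (x - 3)^3 = x^3 - 9*x^2 + 27*x - 27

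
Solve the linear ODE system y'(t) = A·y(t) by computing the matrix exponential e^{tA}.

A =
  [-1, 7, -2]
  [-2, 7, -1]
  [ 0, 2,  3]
e^{tA} =
  [t^2*exp(3*t) - 4*t*exp(3*t) + exp(3*t), -2*t^2*exp(3*t) + 7*t*exp(3*t), t^2*exp(3*t)/2 - 2*t*exp(3*t)]
  [-2*t*exp(3*t), 4*t*exp(3*t) + exp(3*t), -t*exp(3*t)]
  [-2*t^2*exp(3*t), 4*t^2*exp(3*t) + 2*t*exp(3*t), -t^2*exp(3*t) + exp(3*t)]

Strategy: write A = P · J · P⁻¹ where J is a Jordan canonical form, so e^{tA} = P · e^{tJ} · P⁻¹, and e^{tJ} can be computed block-by-block.

A has Jordan form
J =
  [3, 1, 0]
  [0, 3, 1]
  [0, 0, 3]
(up to reordering of blocks).

Per-block formulas:
  For a 3×3 Jordan block J_3(3): exp(t · J_3(3)) = e^(3t)·(I + t·N + (t^2/2)·N^2), where N is the 3×3 nilpotent shift.

After assembling e^{tJ} and conjugating by P, we get:

e^{tA} =
  [t^2*exp(3*t) - 4*t*exp(3*t) + exp(3*t), -2*t^2*exp(3*t) + 7*t*exp(3*t), t^2*exp(3*t)/2 - 2*t*exp(3*t)]
  [-2*t*exp(3*t), 4*t*exp(3*t) + exp(3*t), -t*exp(3*t)]
  [-2*t^2*exp(3*t), 4*t^2*exp(3*t) + 2*t*exp(3*t), -t^2*exp(3*t) + exp(3*t)]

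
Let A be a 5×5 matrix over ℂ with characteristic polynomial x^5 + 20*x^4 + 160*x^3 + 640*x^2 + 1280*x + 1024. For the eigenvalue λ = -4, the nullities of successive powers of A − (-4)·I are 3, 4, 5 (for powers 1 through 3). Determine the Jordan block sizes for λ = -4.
Block sizes for λ = -4: [3, 1, 1]

From the dimensions of kernels of powers, the number of Jordan blocks of size at least j is d_j − d_{j−1} where d_j = dim ker(N^j) (with d_0 = 0). Computing the differences gives [3, 1, 1].
The number of blocks of size exactly k is (#blocks of size ≥ k) − (#blocks of size ≥ k + 1), so the partition is: 2 block(s) of size 1, 1 block(s) of size 3.
In nonincreasing order the block sizes are [3, 1, 1].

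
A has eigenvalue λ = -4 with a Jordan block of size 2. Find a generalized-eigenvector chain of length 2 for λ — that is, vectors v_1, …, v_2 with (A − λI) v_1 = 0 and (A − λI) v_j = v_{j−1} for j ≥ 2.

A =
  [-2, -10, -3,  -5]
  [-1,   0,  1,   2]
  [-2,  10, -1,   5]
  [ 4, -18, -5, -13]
A Jordan chain for λ = -4 of length 2:
v_1 = (2, -1, -2, 4)ᵀ
v_2 = (1, 0, 0, 0)ᵀ

Let N = A − (-4)·I. We want v_2 with N^2 v_2 = 0 but N^1 v_2 ≠ 0; then v_{j-1} := N · v_j for j = 2, …, 2.

Pick v_2 = (1, 0, 0, 0)ᵀ.
Then v_1 = N · v_2 = (2, -1, -2, 4)ᵀ.

Sanity check: (A − (-4)·I) v_1 = (0, 0, 0, 0)ᵀ = 0. ✓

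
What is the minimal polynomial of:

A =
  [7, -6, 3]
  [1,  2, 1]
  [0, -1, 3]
x^3 - 12*x^2 + 48*x - 64

The characteristic polynomial is χ_A(x) = (x - 4)^3, so the eigenvalues are known. The minimal polynomial is
  m_A(x) = Π_λ (x − λ)^{k_λ}
where k_λ is the size of the *largest* Jordan block for λ (equivalently, the smallest k with (A − λI)^k v = 0 for every generalised eigenvector v of λ).

  λ = 4: largest Jordan block has size 3, contributing (x − 4)^3

So m_A(x) = (x - 4)^3 = x^3 - 12*x^2 + 48*x - 64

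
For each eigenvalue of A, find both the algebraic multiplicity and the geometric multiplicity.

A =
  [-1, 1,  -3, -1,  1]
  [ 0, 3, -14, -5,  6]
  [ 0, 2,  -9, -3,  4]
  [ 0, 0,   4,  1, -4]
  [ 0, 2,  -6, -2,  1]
λ = -1: alg = 5, geom = 3

Step 1 — factor the characteristic polynomial to read off the algebraic multiplicities:
  χ_A(x) = (x + 1)^5

Step 2 — compute geometric multiplicities via the rank-nullity identity g(λ) = n − rank(A − λI):
  rank(A − (-1)·I) = 2, so dim ker(A − (-1)·I) = n − 2 = 3

Summary:
  λ = -1: algebraic multiplicity = 5, geometric multiplicity = 3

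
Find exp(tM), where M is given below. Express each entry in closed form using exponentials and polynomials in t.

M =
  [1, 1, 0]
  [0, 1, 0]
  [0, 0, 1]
e^{tM} =
  [exp(t), t*exp(t), 0]
  [0, exp(t), 0]
  [0, 0, exp(t)]

Strategy: write M = P · J · P⁻¹ where J is a Jordan canonical form, so e^{tM} = P · e^{tJ} · P⁻¹, and e^{tJ} can be computed block-by-block.

M has Jordan form
J =
  [1, 1, 0]
  [0, 1, 0]
  [0, 0, 1]
(up to reordering of blocks).

Per-block formulas:
  For a 2×2 Jordan block J_2(1): exp(t · J_2(1)) = e^(1t)·(I + t·N), where N is the 2×2 nilpotent shift.
  For a 1×1 block at λ = 1: exp(t · [1]) = [e^(1t)].

After assembling e^{tJ} and conjugating by P, we get:

e^{tM} =
  [exp(t), t*exp(t), 0]
  [0, exp(t), 0]
  [0, 0, exp(t)]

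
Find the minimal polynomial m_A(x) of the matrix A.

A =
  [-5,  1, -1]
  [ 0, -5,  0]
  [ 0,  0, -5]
x^2 + 10*x + 25

The characteristic polynomial is χ_A(x) = (x + 5)^3, so the eigenvalues are known. The minimal polynomial is
  m_A(x) = Π_λ (x − λ)^{k_λ}
where k_λ is the size of the *largest* Jordan block for λ (equivalently, the smallest k with (A − λI)^k v = 0 for every generalised eigenvector v of λ).

  λ = -5: largest Jordan block has size 2, contributing (x + 5)^2

So m_A(x) = (x + 5)^2 = x^2 + 10*x + 25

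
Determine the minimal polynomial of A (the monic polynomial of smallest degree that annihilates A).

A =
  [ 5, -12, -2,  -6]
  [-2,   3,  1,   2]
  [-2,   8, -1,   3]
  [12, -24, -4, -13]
x^4 + 6*x^3 + 12*x^2 + 10*x + 3

The characteristic polynomial is χ_A(x) = (x + 1)^3*(x + 3), so the eigenvalues are known. The minimal polynomial is
  m_A(x) = Π_λ (x − λ)^{k_λ}
where k_λ is the size of the *largest* Jordan block for λ (equivalently, the smallest k with (A − λI)^k v = 0 for every generalised eigenvector v of λ).

  λ = -3: largest Jordan block has size 1, contributing (x + 3)
  λ = -1: largest Jordan block has size 3, contributing (x + 1)^3

So m_A(x) = (x + 1)^3*(x + 3) = x^4 + 6*x^3 + 12*x^2 + 10*x + 3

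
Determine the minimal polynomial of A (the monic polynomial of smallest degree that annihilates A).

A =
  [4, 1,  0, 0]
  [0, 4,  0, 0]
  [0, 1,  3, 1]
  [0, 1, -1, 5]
x^2 - 8*x + 16

The characteristic polynomial is χ_A(x) = (x - 4)^4, so the eigenvalues are known. The minimal polynomial is
  m_A(x) = Π_λ (x − λ)^{k_λ}
where k_λ is the size of the *largest* Jordan block for λ (equivalently, the smallest k with (A − λI)^k v = 0 for every generalised eigenvector v of λ).

  λ = 4: largest Jordan block has size 2, contributing (x − 4)^2

So m_A(x) = (x - 4)^2 = x^2 - 8*x + 16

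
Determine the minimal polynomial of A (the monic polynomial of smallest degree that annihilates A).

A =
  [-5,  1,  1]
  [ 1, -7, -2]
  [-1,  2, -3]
x^3 + 15*x^2 + 75*x + 125

The characteristic polynomial is χ_A(x) = (x + 5)^3, so the eigenvalues are known. The minimal polynomial is
  m_A(x) = Π_λ (x − λ)^{k_λ}
where k_λ is the size of the *largest* Jordan block for λ (equivalently, the smallest k with (A − λI)^k v = 0 for every generalised eigenvector v of λ).

  λ = -5: largest Jordan block has size 3, contributing (x + 5)^3

So m_A(x) = (x + 5)^3 = x^3 + 15*x^2 + 75*x + 125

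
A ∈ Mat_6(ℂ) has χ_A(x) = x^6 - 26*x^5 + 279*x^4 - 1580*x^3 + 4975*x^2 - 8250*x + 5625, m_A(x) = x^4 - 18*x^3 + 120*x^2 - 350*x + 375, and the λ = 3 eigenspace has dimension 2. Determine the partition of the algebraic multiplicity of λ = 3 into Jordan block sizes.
Block sizes for λ = 3: [1, 1]

Step 1 — from the characteristic polynomial, algebraic multiplicity of λ = 3 is 2. From dim ker(A − (3)·I) = 2, there are exactly 2 Jordan blocks for λ = 3.
Step 2 — from the minimal polynomial, the factor (x − 3) tells us the largest block for λ = 3 has size 1.
Step 3 — with total size 2, 2 blocks, and largest block 1, the block sizes (in nonincreasing order) are [1, 1].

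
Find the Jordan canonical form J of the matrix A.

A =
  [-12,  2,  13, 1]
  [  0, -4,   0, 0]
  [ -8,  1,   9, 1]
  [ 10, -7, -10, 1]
J_2(-4) ⊕ J_2(1)

The characteristic polynomial is
  det(x·I − A) = x^4 + 6*x^3 + x^2 - 24*x + 16 = (x - 1)^2*(x + 4)^2

Eigenvalues and multiplicities (the geometric multiplicity of λ is n − rank(A − λI), which equals the number of Jordan blocks for λ):
  λ = -4: algebraic multiplicity = 2, geometric multiplicity = 1
  λ = 1: algebraic multiplicity = 2, geometric multiplicity = 1

Determining the block sizes for each eigenvalue:
  λ = -4: one block (gm = 1), so the single block has size am = 2 → block sizes [2]
  λ = 1: one block (gm = 1), so the single block has size am = 2 → block sizes [2]

Assembling the blocks gives a Jordan form
J =
  [-4,  1, 0, 0]
  [ 0, -4, 0, 0]
  [ 0,  0, 1, 1]
  [ 0,  0, 0, 1]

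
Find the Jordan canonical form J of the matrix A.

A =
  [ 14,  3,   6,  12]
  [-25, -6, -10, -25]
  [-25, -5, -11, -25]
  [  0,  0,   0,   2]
J_2(-1) ⊕ J_1(-1) ⊕ J_1(2)

The characteristic polynomial is
  det(x·I − A) = x^4 + x^3 - 3*x^2 - 5*x - 2 = (x - 2)*(x + 1)^3

Eigenvalues and multiplicities (the geometric multiplicity of λ is n − rank(A − λI), which equals the number of Jordan blocks for λ):
  λ = -1: algebraic multiplicity = 3, geometric multiplicity = 2
  λ = 2: algebraic multiplicity = 1, geometric multiplicity = 1

Determining the block sizes for each eigenvalue:
  λ = -1: 2 blocks summing to 3 forces exactly one block of size 2 and the rest size 1 → block sizes [2, 1]
  λ = 2: one block (gm = 1), so the single block has size am = 1 → block sizes [1]

Assembling the blocks gives a Jordan form
J =
  [-1,  1,  0, 0]
  [ 0, -1,  0, 0]
  [ 0,  0, -1, 0]
  [ 0,  0,  0, 2]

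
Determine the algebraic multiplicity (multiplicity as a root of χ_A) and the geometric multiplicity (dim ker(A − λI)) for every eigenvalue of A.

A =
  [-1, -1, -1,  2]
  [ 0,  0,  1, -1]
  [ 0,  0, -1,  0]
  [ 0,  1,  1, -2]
λ = -1: alg = 4, geom = 2

Step 1 — factor the characteristic polynomial to read off the algebraic multiplicities:
  χ_A(x) = (x + 1)^4

Step 2 — compute geometric multiplicities via the rank-nullity identity g(λ) = n − rank(A − λI):
  rank(A − (-1)·I) = 2, so dim ker(A − (-1)·I) = n − 2 = 2

Summary:
  λ = -1: algebraic multiplicity = 4, geometric multiplicity = 2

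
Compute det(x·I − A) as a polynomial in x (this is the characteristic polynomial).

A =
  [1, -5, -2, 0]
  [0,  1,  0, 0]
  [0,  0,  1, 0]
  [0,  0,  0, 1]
x^4 - 4*x^3 + 6*x^2 - 4*x + 1

Expanding det(x·I − A) (e.g. by cofactor expansion or by noting that A is similar to its Jordan form J, which has the same characteristic polynomial as A) gives
  χ_A(x) = x^4 - 4*x^3 + 6*x^2 - 4*x + 1
which factors as (x - 1)^4. The eigenvalues (with algebraic multiplicities) are λ = 1 with multiplicity 4.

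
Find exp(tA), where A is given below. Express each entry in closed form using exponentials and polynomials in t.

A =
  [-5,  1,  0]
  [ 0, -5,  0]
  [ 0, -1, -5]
e^{tA} =
  [exp(-5*t), t*exp(-5*t), 0]
  [0, exp(-5*t), 0]
  [0, -t*exp(-5*t), exp(-5*t)]

Strategy: write A = P · J · P⁻¹ where J is a Jordan canonical form, so e^{tA} = P · e^{tJ} · P⁻¹, and e^{tJ} can be computed block-by-block.

A has Jordan form
J =
  [-5,  1,  0]
  [ 0, -5,  0]
  [ 0,  0, -5]
(up to reordering of blocks).

Per-block formulas:
  For a 1×1 block at λ = -5: exp(t · [-5]) = [e^(-5t)].
  For a 2×2 Jordan block J_2(-5): exp(t · J_2(-5)) = e^(-5t)·(I + t·N), where N is the 2×2 nilpotent shift.

After assembling e^{tJ} and conjugating by P, we get:

e^{tA} =
  [exp(-5*t), t*exp(-5*t), 0]
  [0, exp(-5*t), 0]
  [0, -t*exp(-5*t), exp(-5*t)]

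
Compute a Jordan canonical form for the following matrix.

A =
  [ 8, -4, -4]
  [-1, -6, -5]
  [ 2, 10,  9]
J_1(-1) ⊕ J_2(6)

The characteristic polynomial is
  det(x·I − A) = x^3 - 11*x^2 + 24*x + 36 = (x - 6)^2*(x + 1)

Eigenvalues and multiplicities (the geometric multiplicity of λ is n − rank(A − λI), which equals the number of Jordan blocks for λ):
  λ = -1: algebraic multiplicity = 1, geometric multiplicity = 1
  λ = 6: algebraic multiplicity = 2, geometric multiplicity = 1

Determining the block sizes for each eigenvalue:
  λ = -1: one block (gm = 1), so the single block has size am = 1 → block sizes [1]
  λ = 6: one block (gm = 1), so the single block has size am = 2 → block sizes [2]

Assembling the blocks gives a Jordan form
J =
  [-1, 0, 0]
  [ 0, 6, 1]
  [ 0, 0, 6]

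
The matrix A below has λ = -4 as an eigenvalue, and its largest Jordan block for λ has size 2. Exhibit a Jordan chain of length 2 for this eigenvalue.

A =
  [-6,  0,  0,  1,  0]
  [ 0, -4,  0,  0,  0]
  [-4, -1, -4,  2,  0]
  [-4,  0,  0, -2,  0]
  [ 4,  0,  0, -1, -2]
A Jordan chain for λ = -4 of length 2:
v_1 = (0, 0, -1, 0, 0)ᵀ
v_2 = (0, 1, 0, 0, 0)ᵀ

Let N = A − (-4)·I. We want v_2 with N^2 v_2 = 0 but N^1 v_2 ≠ 0; then v_{j-1} := N · v_j for j = 2, …, 2.

Pick v_2 = (0, 1, 0, 0, 0)ᵀ.
Then v_1 = N · v_2 = (0, 0, -1, 0, 0)ᵀ.

Sanity check: (A − (-4)·I) v_1 = (0, 0, 0, 0, 0)ᵀ = 0. ✓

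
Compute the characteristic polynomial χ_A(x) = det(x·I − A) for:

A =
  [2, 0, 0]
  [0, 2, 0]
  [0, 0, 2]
x^3 - 6*x^2 + 12*x - 8

Expanding det(x·I − A) (e.g. by cofactor expansion or by noting that A is similar to its Jordan form J, which has the same characteristic polynomial as A) gives
  χ_A(x) = x^3 - 6*x^2 + 12*x - 8
which factors as (x - 2)^3. The eigenvalues (with algebraic multiplicities) are λ = 2 with multiplicity 3.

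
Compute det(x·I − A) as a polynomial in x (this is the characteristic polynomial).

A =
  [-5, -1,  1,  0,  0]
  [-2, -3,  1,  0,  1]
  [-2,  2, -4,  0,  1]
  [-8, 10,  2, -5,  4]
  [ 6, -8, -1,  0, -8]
x^5 + 25*x^4 + 250*x^3 + 1250*x^2 + 3125*x + 3125

Expanding det(x·I − A) (e.g. by cofactor expansion or by noting that A is similar to its Jordan form J, which has the same characteristic polynomial as A) gives
  χ_A(x) = x^5 + 25*x^4 + 250*x^3 + 1250*x^2 + 3125*x + 3125
which factors as (x + 5)^5. The eigenvalues (with algebraic multiplicities) are λ = -5 with multiplicity 5.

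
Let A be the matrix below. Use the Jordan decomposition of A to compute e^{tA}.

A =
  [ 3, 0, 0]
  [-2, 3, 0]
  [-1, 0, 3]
e^{tA} =
  [exp(3*t), 0, 0]
  [-2*t*exp(3*t), exp(3*t), 0]
  [-t*exp(3*t), 0, exp(3*t)]

Strategy: write A = P · J · P⁻¹ where J is a Jordan canonical form, so e^{tA} = P · e^{tJ} · P⁻¹, and e^{tJ} can be computed block-by-block.

A has Jordan form
J =
  [3, 1, 0]
  [0, 3, 0]
  [0, 0, 3]
(up to reordering of blocks).

Per-block formulas:
  For a 1×1 block at λ = 3: exp(t · [3]) = [e^(3t)].
  For a 2×2 Jordan block J_2(3): exp(t · J_2(3)) = e^(3t)·(I + t·N), where N is the 2×2 nilpotent shift.

After assembling e^{tJ} and conjugating by P, we get:

e^{tA} =
  [exp(3*t), 0, 0]
  [-2*t*exp(3*t), exp(3*t), 0]
  [-t*exp(3*t), 0, exp(3*t)]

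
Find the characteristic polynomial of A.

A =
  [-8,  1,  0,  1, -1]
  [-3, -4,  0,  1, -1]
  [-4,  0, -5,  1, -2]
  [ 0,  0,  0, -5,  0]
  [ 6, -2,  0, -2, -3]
x^5 + 25*x^4 + 250*x^3 + 1250*x^2 + 3125*x + 3125

Expanding det(x·I − A) (e.g. by cofactor expansion or by noting that A is similar to its Jordan form J, which has the same characteristic polynomial as A) gives
  χ_A(x) = x^5 + 25*x^4 + 250*x^3 + 1250*x^2 + 3125*x + 3125
which factors as (x + 5)^5. The eigenvalues (with algebraic multiplicities) are λ = -5 with multiplicity 5.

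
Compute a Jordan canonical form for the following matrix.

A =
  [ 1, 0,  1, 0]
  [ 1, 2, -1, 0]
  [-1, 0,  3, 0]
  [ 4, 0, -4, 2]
J_2(2) ⊕ J_1(2) ⊕ J_1(2)

The characteristic polynomial is
  det(x·I − A) = x^4 - 8*x^3 + 24*x^2 - 32*x + 16 = (x - 2)^4

Eigenvalues and multiplicities (the geometric multiplicity of λ is n − rank(A − λI), which equals the number of Jordan blocks for λ):
  λ = 2: algebraic multiplicity = 4, geometric multiplicity = 3

Determining the block sizes for each eigenvalue:
  λ = 2: 3 blocks summing to 4 forces exactly one block of size 2 and the rest size 1 → block sizes [2, 1, 1]

Assembling the blocks gives a Jordan form
J =
  [2, 1, 0, 0]
  [0, 2, 0, 0]
  [0, 0, 2, 0]
  [0, 0, 0, 2]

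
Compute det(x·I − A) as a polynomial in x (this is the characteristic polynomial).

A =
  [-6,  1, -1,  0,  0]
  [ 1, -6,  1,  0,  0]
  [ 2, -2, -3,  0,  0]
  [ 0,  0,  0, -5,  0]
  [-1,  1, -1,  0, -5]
x^5 + 25*x^4 + 250*x^3 + 1250*x^2 + 3125*x + 3125

Expanding det(x·I − A) (e.g. by cofactor expansion or by noting that A is similar to its Jordan form J, which has the same characteristic polynomial as A) gives
  χ_A(x) = x^5 + 25*x^4 + 250*x^3 + 1250*x^2 + 3125*x + 3125
which factors as (x + 5)^5. The eigenvalues (with algebraic multiplicities) are λ = -5 with multiplicity 5.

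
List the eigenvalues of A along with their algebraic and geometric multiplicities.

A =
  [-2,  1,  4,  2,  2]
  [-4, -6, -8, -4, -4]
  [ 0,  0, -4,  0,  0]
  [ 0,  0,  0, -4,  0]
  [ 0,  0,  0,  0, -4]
λ = -4: alg = 5, geom = 4

Step 1 — factor the characteristic polynomial to read off the algebraic multiplicities:
  χ_A(x) = (x + 4)^5

Step 2 — compute geometric multiplicities via the rank-nullity identity g(λ) = n − rank(A − λI):
  rank(A − (-4)·I) = 1, so dim ker(A − (-4)·I) = n − 1 = 4

Summary:
  λ = -4: algebraic multiplicity = 5, geometric multiplicity = 4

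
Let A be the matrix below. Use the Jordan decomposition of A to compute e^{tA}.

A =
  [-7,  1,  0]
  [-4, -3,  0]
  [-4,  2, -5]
e^{tA} =
  [-2*t*exp(-5*t) + exp(-5*t), t*exp(-5*t), 0]
  [-4*t*exp(-5*t), 2*t*exp(-5*t) + exp(-5*t), 0]
  [-4*t*exp(-5*t), 2*t*exp(-5*t), exp(-5*t)]

Strategy: write A = P · J · P⁻¹ where J is a Jordan canonical form, so e^{tA} = P · e^{tJ} · P⁻¹, and e^{tJ} can be computed block-by-block.

A has Jordan form
J =
  [-5,  1,  0]
  [ 0, -5,  0]
  [ 0,  0, -5]
(up to reordering of blocks).

Per-block formulas:
  For a 2×2 Jordan block J_2(-5): exp(t · J_2(-5)) = e^(-5t)·(I + t·N), where N is the 2×2 nilpotent shift.
  For a 1×1 block at λ = -5: exp(t · [-5]) = [e^(-5t)].

After assembling e^{tJ} and conjugating by P, we get:

e^{tA} =
  [-2*t*exp(-5*t) + exp(-5*t), t*exp(-5*t), 0]
  [-4*t*exp(-5*t), 2*t*exp(-5*t) + exp(-5*t), 0]
  [-4*t*exp(-5*t), 2*t*exp(-5*t), exp(-5*t)]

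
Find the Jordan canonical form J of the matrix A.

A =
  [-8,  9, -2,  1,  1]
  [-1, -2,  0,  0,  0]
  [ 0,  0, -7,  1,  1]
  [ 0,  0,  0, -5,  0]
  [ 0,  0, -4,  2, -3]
J_3(-5) ⊕ J_1(-5) ⊕ J_1(-5)

The characteristic polynomial is
  det(x·I − A) = x^5 + 25*x^4 + 250*x^3 + 1250*x^2 + 3125*x + 3125 = (x + 5)^5

Eigenvalues and multiplicities (the geometric multiplicity of λ is n − rank(A − λI), which equals the number of Jordan blocks for λ):
  λ = -5: algebraic multiplicity = 5, geometric multiplicity = 3

Determining the block sizes for each eigenvalue:
  λ = -5: with am = 5 and gm = 3, the partition is not yet determined (e.g. several partitions of 5 into 3 parts exist). Let N = A − (-5)·I. Computing rank(N^1) = 2, rank(N^2) = 1, rank(N^3) = 0; the number of blocks of size ≥ j is rank(N^{j−1}) − rank(N^j), giving [3, 1, 1]. So we have 1 block(s) of size 3, 2 block(s) of size 1 → block sizes [3, 1, 1]

Assembling the blocks gives a Jordan form
J =
  [-5,  1,  0,  0,  0]
  [ 0, -5,  1,  0,  0]
  [ 0,  0, -5,  0,  0]
  [ 0,  0,  0, -5,  0]
  [ 0,  0,  0,  0, -5]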